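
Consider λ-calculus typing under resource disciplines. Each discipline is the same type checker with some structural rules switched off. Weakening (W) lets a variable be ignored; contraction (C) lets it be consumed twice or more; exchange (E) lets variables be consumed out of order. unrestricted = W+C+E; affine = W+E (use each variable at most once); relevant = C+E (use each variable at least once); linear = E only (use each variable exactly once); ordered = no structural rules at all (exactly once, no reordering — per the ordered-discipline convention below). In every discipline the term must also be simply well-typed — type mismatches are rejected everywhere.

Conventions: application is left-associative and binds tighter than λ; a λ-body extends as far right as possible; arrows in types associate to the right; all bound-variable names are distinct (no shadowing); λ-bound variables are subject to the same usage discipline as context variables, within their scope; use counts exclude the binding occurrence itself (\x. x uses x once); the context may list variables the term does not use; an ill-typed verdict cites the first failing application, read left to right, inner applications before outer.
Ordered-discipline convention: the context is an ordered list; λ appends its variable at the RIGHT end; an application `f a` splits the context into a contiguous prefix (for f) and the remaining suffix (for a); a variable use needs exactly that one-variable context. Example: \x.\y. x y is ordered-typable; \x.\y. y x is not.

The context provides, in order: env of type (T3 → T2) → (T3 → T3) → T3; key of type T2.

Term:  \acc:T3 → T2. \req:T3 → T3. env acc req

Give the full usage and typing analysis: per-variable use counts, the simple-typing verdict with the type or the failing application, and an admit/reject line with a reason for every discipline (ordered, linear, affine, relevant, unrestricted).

use counts: env: 1×; key: 0×; acc (bound): 1×; req (bound): 1×
left-to-right use order: env, acc, req
typing: well-typed — term : (T3 → T2) → (T3 → T3) → T3
ordered ✗ (key left unused)
linear ✗ (key left unused)
affine ✓ (env, key, acc, req: no repeats, contraction unneeded)
relevant ✗ (key left unused)
unrestricted ✓ (well-typed at (T3 → T2) → (T3 → T3) → T3; no restrictions here)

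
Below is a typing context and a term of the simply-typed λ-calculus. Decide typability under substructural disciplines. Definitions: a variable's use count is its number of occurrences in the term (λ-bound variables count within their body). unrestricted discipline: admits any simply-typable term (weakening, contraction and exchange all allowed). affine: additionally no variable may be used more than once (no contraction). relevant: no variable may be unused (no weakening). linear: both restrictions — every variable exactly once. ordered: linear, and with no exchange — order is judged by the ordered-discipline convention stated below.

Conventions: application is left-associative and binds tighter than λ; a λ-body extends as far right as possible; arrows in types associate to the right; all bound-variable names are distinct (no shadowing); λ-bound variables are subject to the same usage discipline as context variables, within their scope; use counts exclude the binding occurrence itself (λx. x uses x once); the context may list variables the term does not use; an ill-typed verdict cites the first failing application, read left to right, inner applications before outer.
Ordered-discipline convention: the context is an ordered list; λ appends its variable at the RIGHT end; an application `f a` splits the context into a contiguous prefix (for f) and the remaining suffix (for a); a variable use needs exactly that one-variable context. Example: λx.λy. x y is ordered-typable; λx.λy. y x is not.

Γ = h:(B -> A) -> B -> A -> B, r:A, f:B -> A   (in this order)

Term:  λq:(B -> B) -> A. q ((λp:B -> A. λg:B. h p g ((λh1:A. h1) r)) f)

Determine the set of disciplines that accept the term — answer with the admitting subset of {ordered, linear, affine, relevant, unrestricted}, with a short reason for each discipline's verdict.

admitted by: linear, affine, relevant, unrestricted
usage: h: 1×; r: 1×; f: 1×; q [bound]: 1×; p [bound]: 1×; g [bound]: 1×; h1 [bound]: 1×
uses in reading order: q, h, p, g, h1, r, f
typing: well-typed — term : ((B -> B) -> A) -> A
ordered: ✗, needs exchange: uses follow q, h, p, g, h1, r, f
linear: ✓, h, r, f, q, p, g, h1: one use apiece
affine: ✓, at most one use each (h, r, f, q, p, g, h1)
relevant: ✓, every one of h, r, f, q, p, g, h1 appears
unrestricted: ✓, typability at ((B -> B) -> A) -> A is all that's needed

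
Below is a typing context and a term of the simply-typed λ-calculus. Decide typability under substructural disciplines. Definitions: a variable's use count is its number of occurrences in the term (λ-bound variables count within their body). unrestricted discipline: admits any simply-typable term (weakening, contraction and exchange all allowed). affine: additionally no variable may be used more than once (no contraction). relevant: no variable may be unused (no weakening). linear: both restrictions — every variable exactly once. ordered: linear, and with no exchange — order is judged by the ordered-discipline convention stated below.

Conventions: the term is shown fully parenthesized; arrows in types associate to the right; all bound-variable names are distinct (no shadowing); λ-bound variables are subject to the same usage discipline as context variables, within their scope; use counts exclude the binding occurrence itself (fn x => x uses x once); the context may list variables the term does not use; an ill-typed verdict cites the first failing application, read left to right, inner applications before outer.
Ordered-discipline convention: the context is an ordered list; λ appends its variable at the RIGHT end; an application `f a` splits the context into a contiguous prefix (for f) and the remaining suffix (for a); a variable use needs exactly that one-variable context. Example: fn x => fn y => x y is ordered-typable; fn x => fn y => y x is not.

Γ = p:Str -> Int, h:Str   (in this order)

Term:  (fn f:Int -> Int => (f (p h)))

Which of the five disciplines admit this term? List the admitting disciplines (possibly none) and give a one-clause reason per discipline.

admitted in: linear, affine, relevant, unrestricted
use counts: p=1; h=1; f (λ-bound)=1
use order (left to right): f, p, h
typing: well-typed at (Int -> Int) -> Int
ordered: ✗ — use order f, p, h needs exchange
linear: ✓ — exactly-once usage across p, h, f
affine: ✓ — p, h, f: no repeats, contraction unneeded
relevant: ✓ — none of p, h, f goes unused
unrestricted: ✓ — well-typed at (Int -> Int) -> Int; no restrictions here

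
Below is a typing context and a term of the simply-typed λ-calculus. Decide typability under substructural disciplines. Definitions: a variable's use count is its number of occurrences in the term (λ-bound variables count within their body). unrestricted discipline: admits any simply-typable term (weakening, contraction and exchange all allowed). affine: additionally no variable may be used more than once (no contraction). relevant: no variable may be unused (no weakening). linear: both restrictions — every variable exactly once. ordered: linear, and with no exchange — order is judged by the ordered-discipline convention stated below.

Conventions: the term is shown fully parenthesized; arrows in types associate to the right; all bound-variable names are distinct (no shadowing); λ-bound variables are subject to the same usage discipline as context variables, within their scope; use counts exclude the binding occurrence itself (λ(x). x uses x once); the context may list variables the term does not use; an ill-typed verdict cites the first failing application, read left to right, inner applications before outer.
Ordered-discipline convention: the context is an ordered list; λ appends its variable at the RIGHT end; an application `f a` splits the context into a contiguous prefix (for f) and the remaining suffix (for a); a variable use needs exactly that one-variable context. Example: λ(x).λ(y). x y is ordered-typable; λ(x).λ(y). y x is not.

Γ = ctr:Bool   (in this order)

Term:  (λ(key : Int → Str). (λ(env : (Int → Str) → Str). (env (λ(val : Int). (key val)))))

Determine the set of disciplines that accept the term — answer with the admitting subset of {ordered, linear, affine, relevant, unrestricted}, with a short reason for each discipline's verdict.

admitted by: affine, unrestricted
counts: ctr: 0; key (bound): 1; env (bound): 1; val (bound): 1
left-to-right use order: env, key, val
typing: the term checks, with type (Int → Str) → ((Int → Str) → Str) → Str
ordered ✗ (unused: ctr — weakening required)
linear ✗ (unused: ctr — weakening required)
affine ✓ (ctr, key, env, val: no repeats, contraction unneeded)
relevant ✗ (unused: ctr — weakening required)
unrestricted ✓ (simply typable at (Int → Str) → ((Int → Str) → Str) → Str; W, C, E all held)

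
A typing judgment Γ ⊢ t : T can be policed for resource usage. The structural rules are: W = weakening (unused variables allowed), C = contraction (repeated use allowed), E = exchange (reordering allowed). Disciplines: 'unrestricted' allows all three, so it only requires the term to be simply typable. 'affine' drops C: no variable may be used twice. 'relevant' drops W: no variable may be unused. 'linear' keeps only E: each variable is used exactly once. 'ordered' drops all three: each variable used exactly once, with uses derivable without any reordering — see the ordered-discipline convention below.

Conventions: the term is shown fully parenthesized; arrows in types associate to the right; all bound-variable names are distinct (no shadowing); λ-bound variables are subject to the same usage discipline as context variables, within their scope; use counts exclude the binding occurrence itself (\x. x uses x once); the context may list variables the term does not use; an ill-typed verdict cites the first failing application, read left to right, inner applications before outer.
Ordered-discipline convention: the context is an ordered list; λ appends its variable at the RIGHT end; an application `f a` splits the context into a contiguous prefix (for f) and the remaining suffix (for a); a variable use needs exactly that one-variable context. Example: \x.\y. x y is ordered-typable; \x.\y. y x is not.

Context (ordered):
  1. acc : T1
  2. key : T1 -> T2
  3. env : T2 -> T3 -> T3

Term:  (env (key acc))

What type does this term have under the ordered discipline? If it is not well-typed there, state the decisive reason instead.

not well-typed under ordered — use order env, key, acc needs exchange
variable uses: acc: 1×, key: 1×, env: 1×
uses in reading order: env, key, acc
typing: well-typed at T3 -> T3
all disciplines: ordered ✗ · linear ✓ · affine ✓ · relevant ✓ · unrestricted ✓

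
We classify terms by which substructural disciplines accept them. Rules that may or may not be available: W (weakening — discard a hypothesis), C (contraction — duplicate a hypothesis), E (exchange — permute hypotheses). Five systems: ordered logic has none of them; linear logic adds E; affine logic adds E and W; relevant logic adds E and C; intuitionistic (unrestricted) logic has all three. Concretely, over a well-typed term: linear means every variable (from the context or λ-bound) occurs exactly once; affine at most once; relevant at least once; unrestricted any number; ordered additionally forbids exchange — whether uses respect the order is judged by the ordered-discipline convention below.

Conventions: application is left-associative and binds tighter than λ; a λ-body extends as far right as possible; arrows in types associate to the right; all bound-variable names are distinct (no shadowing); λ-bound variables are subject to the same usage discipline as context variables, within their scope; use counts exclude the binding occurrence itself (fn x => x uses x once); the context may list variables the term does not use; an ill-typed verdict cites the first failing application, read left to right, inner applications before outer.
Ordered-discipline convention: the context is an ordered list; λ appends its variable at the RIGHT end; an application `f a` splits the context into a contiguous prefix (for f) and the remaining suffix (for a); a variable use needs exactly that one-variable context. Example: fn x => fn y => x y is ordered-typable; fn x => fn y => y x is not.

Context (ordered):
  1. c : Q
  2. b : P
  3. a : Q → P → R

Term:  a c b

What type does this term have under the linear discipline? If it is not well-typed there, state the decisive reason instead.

term : R
usage: c ×1, b ×1, a ×1
uses in reading order: a, c, b
typing: well-typed — term : R
across the five disciplines: ordered ✗; linear ✓; affine ✓; relevant ✓; unrestricted ✓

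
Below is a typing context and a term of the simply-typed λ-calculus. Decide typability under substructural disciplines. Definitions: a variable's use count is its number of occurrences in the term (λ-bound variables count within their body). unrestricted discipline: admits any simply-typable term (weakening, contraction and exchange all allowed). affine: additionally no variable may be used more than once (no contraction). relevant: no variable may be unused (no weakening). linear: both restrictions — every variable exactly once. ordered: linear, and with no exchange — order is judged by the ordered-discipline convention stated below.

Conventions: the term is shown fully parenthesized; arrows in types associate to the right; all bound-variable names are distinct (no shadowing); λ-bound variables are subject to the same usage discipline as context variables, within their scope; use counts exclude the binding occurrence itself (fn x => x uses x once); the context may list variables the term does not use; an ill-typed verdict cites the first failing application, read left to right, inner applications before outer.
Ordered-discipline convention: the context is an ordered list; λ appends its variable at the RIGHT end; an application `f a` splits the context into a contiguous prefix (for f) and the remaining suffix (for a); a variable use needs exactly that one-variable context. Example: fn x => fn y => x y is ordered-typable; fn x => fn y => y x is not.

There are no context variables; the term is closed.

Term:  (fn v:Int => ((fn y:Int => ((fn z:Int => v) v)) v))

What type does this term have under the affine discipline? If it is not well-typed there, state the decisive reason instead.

not well-typed under affine — needs contraction — v ×3
usage: v [bound] ×3; y [bound] ×0; z [bound] ×0
uses in reading order: v, v, v
typing: the term checks, with type Int -> Int
per-discipline verdicts: ordered ✗ · linear ✗ · affine ✗ · relevant ✗ · unrestricted ✓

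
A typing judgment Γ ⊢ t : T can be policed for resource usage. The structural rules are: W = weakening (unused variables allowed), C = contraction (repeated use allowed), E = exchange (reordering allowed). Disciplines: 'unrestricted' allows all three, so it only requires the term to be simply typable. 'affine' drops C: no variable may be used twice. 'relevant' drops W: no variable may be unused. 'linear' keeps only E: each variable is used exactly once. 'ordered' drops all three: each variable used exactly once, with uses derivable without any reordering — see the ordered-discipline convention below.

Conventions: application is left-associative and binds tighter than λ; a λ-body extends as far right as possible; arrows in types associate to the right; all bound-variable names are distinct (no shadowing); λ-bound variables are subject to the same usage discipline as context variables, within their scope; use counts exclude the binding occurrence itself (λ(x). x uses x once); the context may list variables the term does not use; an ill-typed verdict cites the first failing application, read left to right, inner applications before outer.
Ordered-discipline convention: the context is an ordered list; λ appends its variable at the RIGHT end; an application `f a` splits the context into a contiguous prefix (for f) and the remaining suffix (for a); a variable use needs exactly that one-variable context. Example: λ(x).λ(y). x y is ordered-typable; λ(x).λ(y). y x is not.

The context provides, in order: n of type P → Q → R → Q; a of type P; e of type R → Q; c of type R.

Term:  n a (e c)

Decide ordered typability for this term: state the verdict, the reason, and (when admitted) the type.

yes — single-use (n, a, e, c), ordered derivation ok; term : R → Q
usage: n: 1×; a: 1×; e: 1×; c: 1×
uses in reading order: n, a, e, c
typing: ✓ — R → Q
per-discipline verdicts: ordered ✓ · linear ✓ · affine ✓ · relevant ✓ · unrestricted ✓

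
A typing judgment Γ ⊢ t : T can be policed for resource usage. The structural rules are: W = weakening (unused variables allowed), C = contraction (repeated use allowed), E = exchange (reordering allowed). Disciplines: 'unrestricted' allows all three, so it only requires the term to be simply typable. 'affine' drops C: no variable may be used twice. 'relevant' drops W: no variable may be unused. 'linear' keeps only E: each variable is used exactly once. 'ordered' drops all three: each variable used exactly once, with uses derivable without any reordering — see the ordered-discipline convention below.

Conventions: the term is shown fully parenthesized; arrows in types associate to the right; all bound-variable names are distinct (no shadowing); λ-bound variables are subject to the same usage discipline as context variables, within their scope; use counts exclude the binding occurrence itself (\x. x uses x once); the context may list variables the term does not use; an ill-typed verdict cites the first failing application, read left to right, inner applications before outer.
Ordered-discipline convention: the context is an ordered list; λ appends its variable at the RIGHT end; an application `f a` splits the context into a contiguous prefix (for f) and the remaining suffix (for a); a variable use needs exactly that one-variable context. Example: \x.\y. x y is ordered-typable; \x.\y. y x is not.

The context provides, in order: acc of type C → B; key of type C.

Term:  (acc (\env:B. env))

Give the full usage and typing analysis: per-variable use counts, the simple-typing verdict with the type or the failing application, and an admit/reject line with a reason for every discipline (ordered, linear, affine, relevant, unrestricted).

usage: acc ×1; key ×0; env (λ-bound) ×1
order of uses: acc, env
typing: ill-typed: an argument B → B mismatches the expected C
ordered: ✗ — the type mismatch rejects it
linear: ✗ — not simply typable
affine: ✗ — fails simple typing
relevant: ✗ — a type mismatch blocks all five
unrestricted: ✗ — the type mismatch rejects it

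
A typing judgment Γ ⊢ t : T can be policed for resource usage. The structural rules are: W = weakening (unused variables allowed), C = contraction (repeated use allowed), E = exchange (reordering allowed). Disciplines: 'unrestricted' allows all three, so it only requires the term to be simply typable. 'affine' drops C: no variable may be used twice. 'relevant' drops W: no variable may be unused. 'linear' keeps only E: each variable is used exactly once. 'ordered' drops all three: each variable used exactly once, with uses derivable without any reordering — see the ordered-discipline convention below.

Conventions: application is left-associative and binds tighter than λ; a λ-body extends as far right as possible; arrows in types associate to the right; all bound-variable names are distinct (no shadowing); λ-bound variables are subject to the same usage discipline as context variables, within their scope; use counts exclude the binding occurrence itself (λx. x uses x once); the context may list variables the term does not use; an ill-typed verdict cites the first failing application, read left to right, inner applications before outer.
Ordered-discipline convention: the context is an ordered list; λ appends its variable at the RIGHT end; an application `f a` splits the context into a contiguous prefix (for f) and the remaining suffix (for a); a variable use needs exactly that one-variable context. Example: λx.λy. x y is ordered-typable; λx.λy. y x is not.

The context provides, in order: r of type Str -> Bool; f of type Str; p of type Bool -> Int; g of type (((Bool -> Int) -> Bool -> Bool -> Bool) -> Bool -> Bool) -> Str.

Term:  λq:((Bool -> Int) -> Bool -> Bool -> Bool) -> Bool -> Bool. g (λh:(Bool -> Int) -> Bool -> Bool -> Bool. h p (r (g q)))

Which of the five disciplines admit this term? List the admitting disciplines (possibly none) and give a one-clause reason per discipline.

admitted in: unrestricted
usage: r: 1, f: 0, p: 1, g: 2, q (λ-bound): 1, h (λ-bound): 1
order of uses: g, h, p, r, g, q
typing: ✓ — (((Bool -> Int) -> Bool -> Bool -> Bool) -> Bool -> Bool) -> Str
ordered ✗ (repeated use of g ×2; f left unused)
linear ✗ (repeated use of g ×2; f left unused)
affine ✗ (repeated use of g ×2)
relevant ✗ (f left unused)
unrestricted ✓ (typability at (((Bool -> Int) -> Bool -> Bool -> Bool) -> Bool -> Bool) -> Str is all that's needed)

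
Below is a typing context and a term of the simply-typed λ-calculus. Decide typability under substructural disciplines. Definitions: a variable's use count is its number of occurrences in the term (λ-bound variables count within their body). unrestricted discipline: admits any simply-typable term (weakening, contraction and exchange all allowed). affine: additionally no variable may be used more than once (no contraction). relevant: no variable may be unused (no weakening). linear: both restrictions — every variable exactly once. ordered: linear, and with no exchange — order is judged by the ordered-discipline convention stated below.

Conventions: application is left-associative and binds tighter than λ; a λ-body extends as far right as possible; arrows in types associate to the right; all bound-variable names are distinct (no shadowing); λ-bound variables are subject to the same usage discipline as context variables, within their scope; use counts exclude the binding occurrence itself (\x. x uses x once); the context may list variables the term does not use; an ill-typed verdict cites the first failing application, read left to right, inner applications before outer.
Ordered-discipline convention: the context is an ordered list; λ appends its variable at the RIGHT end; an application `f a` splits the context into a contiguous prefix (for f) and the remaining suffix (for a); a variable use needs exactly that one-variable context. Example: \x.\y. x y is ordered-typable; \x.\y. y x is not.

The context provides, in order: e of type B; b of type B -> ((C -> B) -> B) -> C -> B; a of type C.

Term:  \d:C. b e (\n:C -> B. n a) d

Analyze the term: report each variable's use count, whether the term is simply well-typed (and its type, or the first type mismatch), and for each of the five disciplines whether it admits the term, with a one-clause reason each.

counts: e=1, b=1, a=1, d [bound]=1, n [bound]=1
left-to-right use order: b, e, n, a, d
typing: well-typed at C -> B
ordered ✗ (use order b, e, n, a, d needs exchange)
linear ✓ (exactly-once usage across e, b, a, d, n)
affine ✓ (no duplicate uses among e, b, a, d, n)
relevant ✓ (at least one use each (e, b, a, d, n))
unrestricted ✓ (type-checks (C -> B) and nothing is barred)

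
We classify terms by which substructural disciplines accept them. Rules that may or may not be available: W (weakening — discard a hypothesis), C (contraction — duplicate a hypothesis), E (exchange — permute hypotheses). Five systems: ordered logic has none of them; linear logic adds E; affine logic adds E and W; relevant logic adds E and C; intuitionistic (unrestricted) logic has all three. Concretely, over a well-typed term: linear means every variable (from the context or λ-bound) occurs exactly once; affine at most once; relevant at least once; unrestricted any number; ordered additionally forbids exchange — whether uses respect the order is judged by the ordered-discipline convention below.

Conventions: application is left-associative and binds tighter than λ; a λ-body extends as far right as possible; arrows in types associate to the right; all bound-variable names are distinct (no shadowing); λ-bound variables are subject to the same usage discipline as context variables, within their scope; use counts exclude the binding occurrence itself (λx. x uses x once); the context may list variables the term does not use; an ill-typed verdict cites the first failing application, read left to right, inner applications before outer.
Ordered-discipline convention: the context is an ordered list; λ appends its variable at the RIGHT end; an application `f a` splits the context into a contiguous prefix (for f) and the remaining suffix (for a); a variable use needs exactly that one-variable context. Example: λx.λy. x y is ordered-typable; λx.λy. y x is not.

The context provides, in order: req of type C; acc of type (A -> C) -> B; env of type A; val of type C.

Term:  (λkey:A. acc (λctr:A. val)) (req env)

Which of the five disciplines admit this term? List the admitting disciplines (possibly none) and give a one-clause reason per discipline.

admitted by: none
usage: req: 1×, acc: 1×, env: 1×, val: 1×, key (bound): 0×, ctr (bound): 0×
order of uses: acc, val, req, env
typing: ill-typed: can't apply a value of type C
ordered ✗ (a type mismatch blocks all five)
linear ✗ (the type mismatch rejects it)
affine ✗ (not simply typable)
relevant ✗ (fails simple typing)
unrestricted ✗ (a type mismatch blocks all five)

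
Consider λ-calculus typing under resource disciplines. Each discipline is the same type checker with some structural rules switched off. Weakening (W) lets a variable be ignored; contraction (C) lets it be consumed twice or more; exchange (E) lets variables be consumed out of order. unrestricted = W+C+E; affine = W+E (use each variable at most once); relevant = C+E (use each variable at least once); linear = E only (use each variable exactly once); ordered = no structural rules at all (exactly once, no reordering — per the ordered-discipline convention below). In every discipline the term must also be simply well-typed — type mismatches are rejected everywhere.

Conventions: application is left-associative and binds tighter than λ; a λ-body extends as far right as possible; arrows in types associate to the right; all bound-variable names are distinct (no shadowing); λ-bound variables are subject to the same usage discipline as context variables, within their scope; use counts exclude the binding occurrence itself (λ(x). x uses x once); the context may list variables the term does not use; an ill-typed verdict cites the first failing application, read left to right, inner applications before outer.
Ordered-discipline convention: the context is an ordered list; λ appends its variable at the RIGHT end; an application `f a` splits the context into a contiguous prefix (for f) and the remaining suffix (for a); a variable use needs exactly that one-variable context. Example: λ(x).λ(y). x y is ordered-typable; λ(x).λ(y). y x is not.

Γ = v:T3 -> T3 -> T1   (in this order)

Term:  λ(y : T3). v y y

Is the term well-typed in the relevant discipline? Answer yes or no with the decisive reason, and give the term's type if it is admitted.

yes — every one of v, y appears; term : T3 -> T1
counts: v ×1; y (bound) ×2
uses in reading order: v, y, y
typing: well-typed — term : T3 -> T1
across the five disciplines: ordered ✗; linear ✗; affine ✗; relevant ✓; unrestricted ✓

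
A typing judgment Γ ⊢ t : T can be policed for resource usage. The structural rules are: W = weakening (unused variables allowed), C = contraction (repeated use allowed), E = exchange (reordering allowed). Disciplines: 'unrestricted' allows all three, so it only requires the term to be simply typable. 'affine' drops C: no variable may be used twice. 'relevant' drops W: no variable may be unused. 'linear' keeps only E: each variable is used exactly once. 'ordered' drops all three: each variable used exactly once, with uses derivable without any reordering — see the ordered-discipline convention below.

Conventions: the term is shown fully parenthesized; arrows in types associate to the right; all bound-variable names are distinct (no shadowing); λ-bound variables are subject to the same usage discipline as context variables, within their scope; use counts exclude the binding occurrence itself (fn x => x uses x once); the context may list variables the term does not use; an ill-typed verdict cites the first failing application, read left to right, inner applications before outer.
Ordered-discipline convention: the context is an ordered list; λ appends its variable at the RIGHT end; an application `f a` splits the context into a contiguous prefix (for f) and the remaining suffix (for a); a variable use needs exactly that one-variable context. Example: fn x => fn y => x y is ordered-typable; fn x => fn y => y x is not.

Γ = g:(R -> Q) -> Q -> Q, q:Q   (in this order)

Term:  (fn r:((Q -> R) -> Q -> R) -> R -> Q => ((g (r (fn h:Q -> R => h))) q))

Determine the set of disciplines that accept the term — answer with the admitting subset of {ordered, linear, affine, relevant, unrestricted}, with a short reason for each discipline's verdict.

admitting disciplines: linear, affine, relevant, unrestricted
usage: g ×1, q ×1, r [bound] ×1, h [bound] ×1
order of uses: g, r, h, q
typing: the term checks, with type (((Q -> R) -> Q -> R) -> R -> Q) -> Q
ordered: ✗, no ordered split (uses run g, r, h, q)
linear: ✓, each of g, q, r, h used exactly once
affine: ✓, at most one use each (g, q, r, h)
relevant: ✓, every one of g, q, r, h appears
unrestricted: ✓, typability at (((Q -> R) -> Q -> R) -> R -> Q) -> Q is all that's needed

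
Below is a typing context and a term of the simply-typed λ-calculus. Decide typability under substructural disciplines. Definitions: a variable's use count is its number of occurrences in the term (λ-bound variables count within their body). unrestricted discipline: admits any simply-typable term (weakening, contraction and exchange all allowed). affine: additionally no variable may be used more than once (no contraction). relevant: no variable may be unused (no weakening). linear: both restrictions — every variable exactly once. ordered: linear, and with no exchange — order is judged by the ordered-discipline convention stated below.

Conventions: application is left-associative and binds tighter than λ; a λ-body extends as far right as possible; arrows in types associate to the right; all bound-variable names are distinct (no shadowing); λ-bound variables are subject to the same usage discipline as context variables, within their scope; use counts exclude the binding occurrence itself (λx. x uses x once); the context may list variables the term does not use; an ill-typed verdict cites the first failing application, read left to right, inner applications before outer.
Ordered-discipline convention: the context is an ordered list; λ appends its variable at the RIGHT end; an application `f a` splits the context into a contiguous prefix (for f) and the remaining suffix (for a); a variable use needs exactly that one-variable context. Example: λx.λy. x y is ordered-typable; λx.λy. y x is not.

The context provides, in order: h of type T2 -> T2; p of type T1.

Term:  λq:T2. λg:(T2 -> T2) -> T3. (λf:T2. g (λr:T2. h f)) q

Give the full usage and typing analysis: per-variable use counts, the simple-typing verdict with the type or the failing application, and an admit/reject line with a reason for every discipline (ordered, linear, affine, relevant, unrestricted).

variable uses: h=1, p=0, q (λ-bound)=1, g (λ-bound)=1, f (λ-bound)=1, r (λ-bound)=0
order of uses: g, h, f, q
typing: the term checks, with type T2 -> ((T2 -> T2) -> T3) -> T3
ordered: ✗, needs weakening: p, r unused
linear: ✗, needs weakening: p, r unused
affine: ✓, at most one use each (h, p, q, g, f, r)
relevant: ✗, needs weakening: p, r unused
unrestricted: ✓, type-checks (T2 -> ((T2 -> T2) -> T3) -> T3) and nothing is barred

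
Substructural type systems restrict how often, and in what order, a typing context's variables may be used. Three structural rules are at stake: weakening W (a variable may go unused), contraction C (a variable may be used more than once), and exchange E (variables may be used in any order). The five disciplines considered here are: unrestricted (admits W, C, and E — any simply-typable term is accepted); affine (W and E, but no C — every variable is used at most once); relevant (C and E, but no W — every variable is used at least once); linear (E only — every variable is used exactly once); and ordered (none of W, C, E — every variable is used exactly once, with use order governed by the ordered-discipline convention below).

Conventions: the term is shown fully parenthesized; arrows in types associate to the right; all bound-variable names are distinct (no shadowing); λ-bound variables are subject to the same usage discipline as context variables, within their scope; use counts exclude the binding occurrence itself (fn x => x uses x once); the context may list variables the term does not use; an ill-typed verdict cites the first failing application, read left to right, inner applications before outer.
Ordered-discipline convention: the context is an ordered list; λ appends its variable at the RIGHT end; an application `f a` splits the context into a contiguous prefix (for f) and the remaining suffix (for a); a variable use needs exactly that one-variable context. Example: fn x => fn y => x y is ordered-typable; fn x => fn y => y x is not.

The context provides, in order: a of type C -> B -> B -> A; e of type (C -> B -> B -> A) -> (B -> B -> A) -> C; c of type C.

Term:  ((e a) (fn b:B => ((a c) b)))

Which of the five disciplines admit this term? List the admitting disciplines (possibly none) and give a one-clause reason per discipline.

accepted by: relevant, unrestricted
use counts: a: 2×; e: 1×; c: 1×; b (λ-bound): 1×
left-to-right use order: e, a, a, c, b
typing: well-typed at C
ordered: ✗ — repeated use of a ×2
linear: ✗ — repeated use of a ×2
affine: ✗ — repeated use of a ×2
relevant: ✓ — every one of a, e, c, b appears
unrestricted: ✓ — typability at C is all that's needed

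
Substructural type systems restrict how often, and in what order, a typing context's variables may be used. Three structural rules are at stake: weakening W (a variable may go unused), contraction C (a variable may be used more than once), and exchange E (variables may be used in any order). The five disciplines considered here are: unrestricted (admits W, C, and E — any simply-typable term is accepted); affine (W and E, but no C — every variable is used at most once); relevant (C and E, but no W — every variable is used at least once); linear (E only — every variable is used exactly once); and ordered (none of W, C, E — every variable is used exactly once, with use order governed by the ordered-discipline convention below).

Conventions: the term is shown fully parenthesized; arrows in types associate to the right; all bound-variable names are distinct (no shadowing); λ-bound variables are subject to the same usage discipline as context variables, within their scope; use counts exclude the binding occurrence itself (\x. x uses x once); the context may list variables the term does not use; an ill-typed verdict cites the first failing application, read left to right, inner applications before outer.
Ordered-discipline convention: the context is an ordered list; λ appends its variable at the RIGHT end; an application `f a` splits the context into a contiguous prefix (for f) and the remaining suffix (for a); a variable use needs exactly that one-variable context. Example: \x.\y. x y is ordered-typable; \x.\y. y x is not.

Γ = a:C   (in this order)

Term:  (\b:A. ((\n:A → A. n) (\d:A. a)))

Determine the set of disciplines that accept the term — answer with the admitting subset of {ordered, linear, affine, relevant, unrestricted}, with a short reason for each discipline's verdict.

admitting disciplines: none
counts: a: 1×, b (bound): 0×, n (bound): 1×, d (bound): 0×
left-to-right use order: n, a
typing: ill-typed: an application expects A → A but receives A → C
ordered ✗ (fails simple typing)
linear ✗ (a type mismatch blocks all five)
affine ✗ (the type mismatch rejects it)
relevant ✗ (not simply typable)
unrestricted ✗ (fails simple typing)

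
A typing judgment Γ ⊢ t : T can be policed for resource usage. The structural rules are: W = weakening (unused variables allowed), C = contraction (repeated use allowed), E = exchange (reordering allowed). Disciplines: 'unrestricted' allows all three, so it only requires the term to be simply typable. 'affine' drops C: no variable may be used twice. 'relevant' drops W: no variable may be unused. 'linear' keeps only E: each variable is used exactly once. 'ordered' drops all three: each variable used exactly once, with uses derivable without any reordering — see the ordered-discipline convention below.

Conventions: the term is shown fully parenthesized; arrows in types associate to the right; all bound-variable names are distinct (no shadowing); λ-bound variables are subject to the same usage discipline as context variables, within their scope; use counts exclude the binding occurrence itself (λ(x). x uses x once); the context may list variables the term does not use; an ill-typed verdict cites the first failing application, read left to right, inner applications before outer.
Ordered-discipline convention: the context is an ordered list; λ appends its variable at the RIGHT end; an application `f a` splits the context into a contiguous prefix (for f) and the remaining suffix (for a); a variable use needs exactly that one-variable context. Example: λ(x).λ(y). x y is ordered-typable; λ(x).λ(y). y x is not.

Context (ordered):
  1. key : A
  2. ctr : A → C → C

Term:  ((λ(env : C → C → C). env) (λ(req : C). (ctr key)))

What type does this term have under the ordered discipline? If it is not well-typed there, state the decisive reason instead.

not well-typed under ordered — needs weakening: req unused
variable uses: key ×1, ctr ×1, env [bound] ×1, req [bound] ×0
left-to-right use order: env, ctr, key
typing: ✓ — C → C → C
per-discipline verdicts: ordered ✗, linear ✗, affine ✓, relevant ✗, unrestricted ✓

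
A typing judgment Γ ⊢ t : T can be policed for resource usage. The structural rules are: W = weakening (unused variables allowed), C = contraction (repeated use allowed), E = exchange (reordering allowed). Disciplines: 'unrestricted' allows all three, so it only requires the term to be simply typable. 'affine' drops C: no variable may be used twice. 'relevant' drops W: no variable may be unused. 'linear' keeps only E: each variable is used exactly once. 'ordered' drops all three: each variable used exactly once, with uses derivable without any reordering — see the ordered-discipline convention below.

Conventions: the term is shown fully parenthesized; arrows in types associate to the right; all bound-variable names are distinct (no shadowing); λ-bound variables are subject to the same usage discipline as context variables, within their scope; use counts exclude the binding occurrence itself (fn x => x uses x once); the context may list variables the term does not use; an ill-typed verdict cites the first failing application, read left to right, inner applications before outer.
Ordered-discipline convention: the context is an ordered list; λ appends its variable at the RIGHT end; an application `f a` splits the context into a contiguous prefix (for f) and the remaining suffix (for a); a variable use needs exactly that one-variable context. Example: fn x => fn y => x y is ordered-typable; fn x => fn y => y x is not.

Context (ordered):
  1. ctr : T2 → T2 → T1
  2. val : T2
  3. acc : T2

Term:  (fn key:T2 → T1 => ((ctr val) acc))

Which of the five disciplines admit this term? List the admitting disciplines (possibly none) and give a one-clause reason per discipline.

admitted in: affine, unrestricted
counts: ctr: 1×, val: 1×, acc: 1×, key (bound): 0×
left-to-right use order: ctr, val, acc
typing: well-typed at (T2 → T1) → T1
ordered: ✗ — key left unused
linear: ✗ — key left unused
affine: ✓ — at most one use each (ctr, val, acc, key)
relevant: ✗ — key left unused
unrestricted: ✓ — simply typable at (T2 → T1) → T1; W, C, E all held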